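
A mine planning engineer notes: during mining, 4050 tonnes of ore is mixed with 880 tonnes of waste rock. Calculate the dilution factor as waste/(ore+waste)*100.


Total material = ore + waste
= 4050 + 880 = 4930 tonnes
Dilution = waste / total * 100
= 880 / 4930 * 100
= 0.1784989858 * 100
= 17.8499%

17.8499%


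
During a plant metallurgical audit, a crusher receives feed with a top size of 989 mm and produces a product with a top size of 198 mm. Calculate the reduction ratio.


4.9949

Reduction ratio = feed size / product size
= 989 / 198
= 4.9949


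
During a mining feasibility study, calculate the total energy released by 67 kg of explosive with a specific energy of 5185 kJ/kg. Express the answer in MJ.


347.395 MJ

Energy = mass * specific_energy / 1000
= 67 * 5185 / 1000
= 347395 / 1000
= 347.395 MJ


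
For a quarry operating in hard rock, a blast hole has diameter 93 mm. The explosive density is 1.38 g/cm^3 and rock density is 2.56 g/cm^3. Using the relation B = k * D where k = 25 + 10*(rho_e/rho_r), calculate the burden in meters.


First, compute k:
rho_e / rho_r = 1.38 / 2.56 = 0.5390625
k = 25 + 10 * 0.5390625 = 30.390625
Then, compute burden:
B = k * D / 1000 = 30.390625 * 93 / 1000
= 2826.328125 / 1000
= 2.8263 m

2.8263 m


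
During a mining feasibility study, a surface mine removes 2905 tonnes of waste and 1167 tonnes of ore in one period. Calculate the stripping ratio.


2.4893

Stripping ratio = waste tonnage / ore tonnage
= 2905 / 1167
= 2.4893


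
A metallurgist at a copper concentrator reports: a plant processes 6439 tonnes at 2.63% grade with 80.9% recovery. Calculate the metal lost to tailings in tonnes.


32.345 tonnes

Total metal in feed:
= 6439 * 2.63 / 100 = 169.3457 tonnes
Metal recovered:
= 169.3457 * 80.9 / 100 = 137.0006713 tonnes
Metal lost to tailings:
= 169.3457 - 137.0006713
= 32.345 tonnes


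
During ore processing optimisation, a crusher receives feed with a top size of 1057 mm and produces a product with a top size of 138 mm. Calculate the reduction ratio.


Reduction ratio = feed size / product size
= 1057 / 138
= 7.6594

7.6594


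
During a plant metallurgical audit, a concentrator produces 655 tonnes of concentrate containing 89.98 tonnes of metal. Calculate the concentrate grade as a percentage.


Grade = (metal in concentrate / concentrate mass) * 100
= (89.98 / 655) * 100
= 0.1373740458 * 100
= 13.7374%

13.7374%


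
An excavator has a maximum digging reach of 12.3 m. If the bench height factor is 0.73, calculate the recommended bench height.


8.979 m

Bench height = reach * factor
= 12.3 * 0.73
= 8.979 m


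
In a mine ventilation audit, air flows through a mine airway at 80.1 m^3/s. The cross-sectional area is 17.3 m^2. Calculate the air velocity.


Velocity = flow rate / cross-sectional area
= 80.1 / 17.3
= 4.6301 m/s

4.6301 m/s


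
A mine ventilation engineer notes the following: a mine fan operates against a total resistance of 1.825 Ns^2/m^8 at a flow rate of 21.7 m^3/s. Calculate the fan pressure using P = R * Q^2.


Compute Q^2:
Q^2 = 21.7^2 = 470.89
Compute pressure:
P = R * Q^2 = 1.825 * 470.89
= 859.3743 Pa

859.3743 Pa


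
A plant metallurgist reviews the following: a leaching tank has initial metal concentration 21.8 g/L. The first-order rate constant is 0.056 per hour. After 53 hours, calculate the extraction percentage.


94.8594%

Compute the exponent:
-k * t = -0.056 * 53 = -2.968
Remaining concentration:
C = 21.8 * exp(-2.968)
= 21.8 * 0.05140601963
= 1.120651228 g/L
Extracted = 21.8 - 1.120651228 = 20.67934877 g/L
Extraction % = 20.67934877 / 21.8 * 100
= 94.8594%


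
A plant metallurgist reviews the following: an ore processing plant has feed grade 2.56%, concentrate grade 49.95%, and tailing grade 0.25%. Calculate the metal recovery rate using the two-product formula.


90.6883%

Using the two-product formula:
R = 100 * c * (f - t) / (f * (c - t))
Numerator = 100 * 49.95 * (2.56 - 0.25)
= 100 * 49.95 * 2.31
= 11538.45
Denominator = 2.56 * (49.95 - 0.25)
= 2.56 * 49.7
= 127.232
R = 11538.45 / 127.232
= 90.6883%


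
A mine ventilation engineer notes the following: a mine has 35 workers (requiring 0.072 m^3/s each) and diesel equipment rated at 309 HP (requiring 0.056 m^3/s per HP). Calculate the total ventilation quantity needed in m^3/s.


19.824 m^3/s

Airflow for workers:
Q_people = 35 * 0.072 = 2.52 m^3/s
Airflow for diesel equipment:
Q_diesel = 309 * 0.056 = 17.304 m^3/s
Total ventilation:
Q_total = 2.52 + 17.304
= 19.824 m^3/s


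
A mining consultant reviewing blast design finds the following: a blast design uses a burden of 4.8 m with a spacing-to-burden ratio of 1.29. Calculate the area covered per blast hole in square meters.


First, find the spacing:
Spacing = burden * ratio = 4.8 * 1.29
= 6.192 m
Then, calculate the area:
Area = burden * spacing = 4.8 * 6.192
= 29.7216 m^2

29.7216 m^2


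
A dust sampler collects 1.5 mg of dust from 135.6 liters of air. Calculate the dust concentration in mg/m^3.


Convert liters to m^3: 1 m^3 = 1000 L
Concentration = mass / volume * 1000
= 1.5 / 135.6 * 1000
= 0.0110619469 * 1000
= 11.0619 mg/m^3

11.0619 mg/m^3


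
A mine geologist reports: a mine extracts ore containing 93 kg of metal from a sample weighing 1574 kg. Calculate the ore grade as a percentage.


5.9085%

Ore grade = (metal mass / ore mass) * 100
= (93 / 1574) * 100
= 0.05908513342 * 100
= 5.9085%


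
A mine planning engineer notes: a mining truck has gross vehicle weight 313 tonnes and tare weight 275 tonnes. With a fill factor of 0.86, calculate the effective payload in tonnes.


Maximum payload = gross - tare
= 313 - 275 = 38 tonnes
Effective payload = max payload * fill factor
= 38 * 0.86
= 32.68 tonnes

32.68 tonnes


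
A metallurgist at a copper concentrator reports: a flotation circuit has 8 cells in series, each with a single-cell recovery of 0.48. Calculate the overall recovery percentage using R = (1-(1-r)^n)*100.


Complement of single-cell recovery:
1 - r = 1 - 0.48 = 0.52
Raise to power n:
(1 - r)^8 = 0.52^8 = 0.005345972853
Overall recovery:
R = (1 - 0.005345972853) * 100
= 99.4654%

99.4654%


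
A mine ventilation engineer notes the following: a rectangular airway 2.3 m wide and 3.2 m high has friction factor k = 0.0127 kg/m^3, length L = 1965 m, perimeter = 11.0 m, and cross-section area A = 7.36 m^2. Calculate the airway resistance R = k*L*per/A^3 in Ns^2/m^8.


0.6885 Ns^2/m^8

Compute the numerator:
k * L * per = 0.0127 * 1965 * 11.0
= 274.5105
Compute the denominator:
A^3 = 7.36^3 = 398.688256
Resistance:
R = 274.5105 / 398.688256
= 0.6885 Ns^2/m^8


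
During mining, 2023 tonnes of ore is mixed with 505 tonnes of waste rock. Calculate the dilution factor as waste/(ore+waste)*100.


19.9763%

Total material = ore + waste
= 2023 + 505 = 2528 tonnes
Dilution = waste / total * 100
= 505 / 2528 * 100
= 0.1997626582 * 100
= 19.9763%


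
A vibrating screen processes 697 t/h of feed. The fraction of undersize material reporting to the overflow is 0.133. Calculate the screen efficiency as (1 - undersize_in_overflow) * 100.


86.7%

Screen efficiency = (1 - fraction of undersize in overflow) * 100
= (1 - 0.133) * 100
= 0.867 * 100
= 86.7%


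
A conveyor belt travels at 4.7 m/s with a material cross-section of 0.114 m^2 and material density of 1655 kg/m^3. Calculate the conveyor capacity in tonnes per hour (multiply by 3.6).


3192.2964 t/h

Volumetric flow = speed * area
= 4.7 * 0.114 = 0.5358 m^3/s
Mass flow = volumetric * density
= 0.5358 * 1655 = 886.749 kg/s
Convert to t/h: multiply by 3.6
Capacity = 886.749 * 3.6
= 3192.2964 t/h


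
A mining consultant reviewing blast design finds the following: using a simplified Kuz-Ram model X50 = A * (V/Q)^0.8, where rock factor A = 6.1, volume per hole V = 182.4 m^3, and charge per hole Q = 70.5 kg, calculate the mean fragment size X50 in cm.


Compute V/Q:
V/Q = 182.4 / 70.5 = 2.587234043
Raise to the power 0.8:
(V/Q)^0.8 = 2.587234043^0.8 = 2.139284643
Multiply by A:
X50 = 6.1 * 2.139284643
= 13.0496 cm

13.0496 cm


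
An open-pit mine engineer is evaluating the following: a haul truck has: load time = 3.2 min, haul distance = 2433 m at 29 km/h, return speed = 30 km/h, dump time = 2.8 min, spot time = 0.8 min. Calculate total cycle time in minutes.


Convert haul speed to m/min: 29 * 1000/60 = 483.3333333 m/min
Haul time = 2433 / 483.3333333 = 5.033793103 min
Convert return speed to m/min: 30 * 1000/60 = 500 m/min
Return time = 2433 / 500 = 4.866 min
Total cycle time:
= 3.2 + 5.033793103 + 2.8 + 4.866 + 0.8
= 16.6998 min

16.6998 min


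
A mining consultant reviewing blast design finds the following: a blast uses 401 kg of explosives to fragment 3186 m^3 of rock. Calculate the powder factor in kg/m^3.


0.1259 kg/m^3

Powder factor = explosive mass / rock volume
= 401 / 3186
= 0.1259 kg/m^3


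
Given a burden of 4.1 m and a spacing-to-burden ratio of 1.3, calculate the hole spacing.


Spacing = burden * ratio
= 4.1 * 1.3
= 5.33 m

5.33 m


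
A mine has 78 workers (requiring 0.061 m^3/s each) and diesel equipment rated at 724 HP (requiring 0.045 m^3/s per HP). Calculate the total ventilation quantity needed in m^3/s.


Airflow for workers:
Q_people = 78 * 0.061 = 4.758 m^3/s
Airflow for diesel equipment:
Q_diesel = 724 * 0.045 = 32.58 m^3/s
Total ventilation:
Q_total = 4.758 + 32.58
= 37.338 m^3/s

37.338 m^3/s


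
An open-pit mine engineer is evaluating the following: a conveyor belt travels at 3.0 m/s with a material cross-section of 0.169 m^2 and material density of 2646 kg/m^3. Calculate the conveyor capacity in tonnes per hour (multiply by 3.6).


Volumetric flow = speed * area
= 3.0 * 0.169 = 0.507 m^3/s
Mass flow = volumetric * density
= 0.507 * 2646 = 1341.522 kg/s
Convert to t/h: multiply by 3.6
Capacity = 1341.522 * 3.6
= 4829.4792 t/h

4829.4792 t/h


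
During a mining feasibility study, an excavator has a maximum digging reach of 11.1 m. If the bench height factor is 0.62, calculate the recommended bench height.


6.882 m

Bench height = reach * factor
= 11.1 * 0.62
= 6.882 m


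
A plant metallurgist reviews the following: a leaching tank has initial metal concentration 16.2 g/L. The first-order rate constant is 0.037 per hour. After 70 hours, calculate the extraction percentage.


92.498%

Compute the exponent:
-k * t = -0.037 * 70 = -2.59
Remaining concentration:
C = 16.2 * exp(-2.59)
= 16.2 * 0.07502004009
= 1.215324649 g/L
Extracted = 16.2 - 1.215324649 = 14.98467535 g/L
Extraction % = 14.98467535 / 16.2 * 100
= 92.498%


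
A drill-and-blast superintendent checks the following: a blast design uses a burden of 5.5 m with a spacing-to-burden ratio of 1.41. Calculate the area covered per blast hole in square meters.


42.6525 m^2

First, find the spacing:
Spacing = burden * ratio = 5.5 * 1.41
= 7.755 m
Then, calculate the area:
Area = burden * spacing = 5.5 * 7.755
= 42.6525 m^2


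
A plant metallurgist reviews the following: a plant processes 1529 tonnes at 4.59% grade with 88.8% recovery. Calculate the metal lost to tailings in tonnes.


Total metal in feed:
= 1529 * 4.59 / 100 = 70.1811 tonnes
Metal recovered:
= 70.1811 * 88.8 / 100 = 62.3208168 tonnes
Metal lost to tailings:
= 70.1811 - 62.3208168
= 7.8603 tonnes

7.8603 tonnes


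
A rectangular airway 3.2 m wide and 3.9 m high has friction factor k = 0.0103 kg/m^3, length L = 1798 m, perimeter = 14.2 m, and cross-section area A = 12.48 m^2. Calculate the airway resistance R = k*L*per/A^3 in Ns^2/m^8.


0.1353 Ns^2/m^8

Compute the numerator:
k * L * per = 0.0103 * 1798 * 14.2
= 262.97548
Compute the denominator:
A^3 = 12.48^3 = 1943.764992
Resistance:
R = 262.97548 / 1943.764992
= 0.1353 Ns^2/m^8


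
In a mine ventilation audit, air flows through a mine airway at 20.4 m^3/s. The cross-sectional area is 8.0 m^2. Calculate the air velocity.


2.55 m/s

Velocity = flow rate / cross-sectional area
= 20.4 / 8.0
= 2.55 m/s


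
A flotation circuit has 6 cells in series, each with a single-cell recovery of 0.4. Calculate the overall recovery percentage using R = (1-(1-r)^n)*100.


Complement of single-cell recovery:
1 - r = 1 - 0.4 = 0.6
Raise to power n:
(1 - r)^6 = 0.6^6 = 0.046656
Overall recovery:
R = (1 - 0.046656) * 100
= 95.3344%

95.3344%


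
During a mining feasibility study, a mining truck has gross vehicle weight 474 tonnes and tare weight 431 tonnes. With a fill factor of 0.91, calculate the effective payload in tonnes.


39.13 tonnes

Maximum payload = gross - tare
= 474 - 431 = 43 tonnes
Effective payload = max payload * fill factor
= 43 * 0.91
= 39.13 tonnes


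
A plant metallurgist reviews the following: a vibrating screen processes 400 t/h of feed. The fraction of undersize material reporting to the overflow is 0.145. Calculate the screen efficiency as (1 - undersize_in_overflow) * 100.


85.5%

Screen efficiency = (1 - fraction of undersize in overflow) * 100
= (1 - 0.145) * 100
= 0.855 * 100
= 85.5%


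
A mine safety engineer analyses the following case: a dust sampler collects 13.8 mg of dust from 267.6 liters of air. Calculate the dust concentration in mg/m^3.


51.5695 mg/m^3

Convert liters to m^3: 1 m^3 = 1000 L
Concentration = mass / volume * 1000
= 13.8 / 267.6 * 1000
= 0.05156950673 * 1000
= 51.5695 mg/m^3


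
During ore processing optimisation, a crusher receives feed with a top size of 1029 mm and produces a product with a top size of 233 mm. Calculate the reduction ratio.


4.4163

Reduction ratio = feed size / product size
= 1029 / 233
= 4.4163


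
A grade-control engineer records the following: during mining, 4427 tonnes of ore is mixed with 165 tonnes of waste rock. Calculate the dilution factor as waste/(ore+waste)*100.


3.5932%

Total material = ore + waste
= 4427 + 165 = 4592 tonnes
Dilution = waste / total * 100
= 165 / 4592 * 100
= 0.03593205575 * 100
= 3.5932%


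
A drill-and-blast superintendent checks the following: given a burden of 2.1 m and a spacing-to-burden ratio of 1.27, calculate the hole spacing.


2.667 m

Spacing = burden * ratio
= 2.1 * 1.27
= 2.667 m


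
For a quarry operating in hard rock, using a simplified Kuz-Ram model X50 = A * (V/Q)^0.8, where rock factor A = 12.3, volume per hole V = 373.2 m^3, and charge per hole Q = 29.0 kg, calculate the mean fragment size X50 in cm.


94.9599 cm

Compute V/Q:
V/Q = 373.2 / 29.0 = 12.86896552
Raise to the power 0.8:
(V/Q)^0.8 = 12.86896552^0.8 = 7.72031303
Multiply by A:
X50 = 12.3 * 7.72031303
= 94.9599 cm


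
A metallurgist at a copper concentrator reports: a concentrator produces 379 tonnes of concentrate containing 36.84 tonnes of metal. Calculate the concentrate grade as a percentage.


Grade = (metal in concentrate / concentrate mass) * 100
= (36.84 / 379) * 100
= 0.09720316623 * 100
= 9.7203%

9.7203%


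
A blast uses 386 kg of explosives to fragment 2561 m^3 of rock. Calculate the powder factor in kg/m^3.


0.1507 kg/m^3

Powder factor = explosive mass / rock volume
= 386 / 2561
= 0.1507 kg/m^3


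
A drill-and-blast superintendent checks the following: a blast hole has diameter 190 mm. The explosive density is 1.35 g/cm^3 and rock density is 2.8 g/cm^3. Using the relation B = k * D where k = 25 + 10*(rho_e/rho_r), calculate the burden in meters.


First, compute k:
rho_e / rho_r = 1.35 / 2.8 = 0.4821428571
k = 25 + 10 * 0.4821428571 = 29.82142857
Then, compute burden:
B = k * D / 1000 = 29.82142857 * 190 / 1000
= 5666.071429 / 1000
= 5.6661 m

5.6661 m


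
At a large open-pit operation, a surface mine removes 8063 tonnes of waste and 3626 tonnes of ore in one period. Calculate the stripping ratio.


2.2237

Stripping ratio = waste tonnage / ore tonnage
= 8063 / 3626
= 2.2237


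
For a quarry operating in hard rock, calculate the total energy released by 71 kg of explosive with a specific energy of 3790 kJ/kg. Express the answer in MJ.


269.09 MJ

Energy = mass * specific_energy / 1000
= 71 * 3790 / 1000
= 269090 / 1000
= 269.09 MJ


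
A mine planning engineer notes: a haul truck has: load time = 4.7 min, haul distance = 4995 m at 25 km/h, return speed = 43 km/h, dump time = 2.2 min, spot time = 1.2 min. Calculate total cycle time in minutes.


Convert haul speed to m/min: 25 * 1000/60 = 416.6666667 m/min
Haul time = 4995 / 416.6666667 = 11.988 min
Convert return speed to m/min: 43 * 1000/60 = 716.6666667 m/min
Return time = 4995 / 716.6666667 = 6.969767442 min
Total cycle time:
= 4.7 + 11.988 + 2.2 + 6.969767442 + 1.2
= 27.0578 min

27.0578 min


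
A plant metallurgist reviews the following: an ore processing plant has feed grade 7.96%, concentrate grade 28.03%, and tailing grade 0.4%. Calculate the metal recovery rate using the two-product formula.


Using the two-product formula:
R = 100 * c * (f - t) / (f * (c - t))
Numerator = 100 * 28.03 * (7.96 - 0.4)
= 100 * 28.03 * 7.56
= 21190.68
Denominator = 7.96 * (28.03 - 0.4)
= 7.96 * 27.63
= 219.9348
R = 21190.68 / 219.9348
= 96.3498%

96.3498%


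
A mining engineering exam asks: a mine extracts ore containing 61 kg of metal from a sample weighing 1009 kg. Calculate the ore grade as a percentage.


6.0456%

Ore grade = (metal mass / ore mass) * 100
= (61 / 1009) * 100
= 0.06045589693 * 100
= 6.0456%


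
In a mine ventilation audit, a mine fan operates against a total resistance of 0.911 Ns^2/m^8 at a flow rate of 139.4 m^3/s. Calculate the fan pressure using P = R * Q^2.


17702.88 Pa

Compute Q^2:
Q^2 = 139.4^2 = 19432.36
Compute pressure:
P = R * Q^2 = 0.911 * 19432.36
= 17702.88 Pa


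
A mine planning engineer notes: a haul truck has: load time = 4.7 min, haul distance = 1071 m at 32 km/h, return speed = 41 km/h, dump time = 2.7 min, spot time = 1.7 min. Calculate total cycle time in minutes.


Convert haul speed to m/min: 32 * 1000/60 = 533.3333333 m/min
Haul time = 1071 / 533.3333333 = 2.008125 min
Convert return speed to m/min: 41 * 1000/60 = 683.3333333 m/min
Return time = 1071 / 683.3333333 = 1.567317073 min
Total cycle time:
= 4.7 + 2.008125 + 2.7 + 1.567317073 + 1.7
= 12.6754 min

12.6754 min


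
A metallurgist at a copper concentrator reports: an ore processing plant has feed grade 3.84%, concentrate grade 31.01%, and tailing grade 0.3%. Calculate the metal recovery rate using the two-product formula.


Using the two-product formula:
R = 100 * c * (f - t) / (f * (c - t))
Numerator = 100 * 31.01 * (3.84 - 0.3)
= 100 * 31.01 * 3.54
= 10977.54
Denominator = 3.84 * (31.01 - 0.3)
= 3.84 * 30.71
= 117.9264
R = 10977.54 / 117.9264
= 93.0881%

93.0881%


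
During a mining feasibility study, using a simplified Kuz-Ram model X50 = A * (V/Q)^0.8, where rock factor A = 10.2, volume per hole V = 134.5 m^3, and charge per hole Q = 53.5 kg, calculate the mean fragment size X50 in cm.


Compute V/Q:
V/Q = 134.5 / 53.5 = 2.514018692
Raise to the power 0.8:
(V/Q)^0.8 = 2.514018692^0.8 = 2.09071484
Multiply by A:
X50 = 10.2 * 2.09071484
= 21.3253 cm

21.3253 cm


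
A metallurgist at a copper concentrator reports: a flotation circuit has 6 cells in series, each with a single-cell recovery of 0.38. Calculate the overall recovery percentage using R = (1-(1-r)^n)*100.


Complement of single-cell recovery:
1 - r = 1 - 0.38 = 0.62
Raise to power n:
(1 - r)^6 = 0.62^6 = 0.05680023558
Overall recovery:
R = (1 - 0.05680023558) * 100
= 94.32%

94.32%


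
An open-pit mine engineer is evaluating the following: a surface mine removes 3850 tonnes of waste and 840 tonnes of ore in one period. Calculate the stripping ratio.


4.5833

Stripping ratio = waste tonnage / ore tonnage
= 3850 / 840
= 4.5833


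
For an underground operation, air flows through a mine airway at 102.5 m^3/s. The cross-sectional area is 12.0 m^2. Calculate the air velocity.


8.5417 m/s

Velocity = flow rate / cross-sectional area
= 102.5 / 12.0
= 8.5417 m/s


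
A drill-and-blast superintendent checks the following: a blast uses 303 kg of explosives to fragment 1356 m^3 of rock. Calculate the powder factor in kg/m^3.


Powder factor = explosive mass / rock volume
= 303 / 1356
= 0.2235 kg/m^3

0.2235 kg/m^3


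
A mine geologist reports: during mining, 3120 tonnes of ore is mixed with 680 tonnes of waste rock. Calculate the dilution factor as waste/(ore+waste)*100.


Total material = ore + waste
= 3120 + 680 = 3800 tonnes
Dilution = waste / total * 100
= 680 / 3800 * 100
= 0.1789473684 * 100
= 17.8947%

17.8947%


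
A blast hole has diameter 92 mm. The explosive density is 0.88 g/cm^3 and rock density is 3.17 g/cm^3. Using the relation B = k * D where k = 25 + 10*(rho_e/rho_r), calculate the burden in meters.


First, compute k:
rho_e / rho_r = 0.88 / 3.17 = 0.2776025237
k = 25 + 10 * 0.2776025237 = 27.77602524
Then, compute burden:
B = k * D / 1000 = 27.77602524 * 92 / 1000
= 2555.394322 / 1000
= 2.5554 m

2.5554 m


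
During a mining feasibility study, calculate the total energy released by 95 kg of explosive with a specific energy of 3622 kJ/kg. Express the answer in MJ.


344.09 MJ

Energy = mass * specific_energy / 1000
= 95 * 3622 / 1000
= 344090 / 1000
= 344.09 MJ


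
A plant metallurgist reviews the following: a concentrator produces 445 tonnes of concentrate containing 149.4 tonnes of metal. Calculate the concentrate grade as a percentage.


33.573%

Grade = (metal in concentrate / concentrate mass) * 100
= (149.4 / 445) * 100
= 0.3357303371 * 100
= 33.573%


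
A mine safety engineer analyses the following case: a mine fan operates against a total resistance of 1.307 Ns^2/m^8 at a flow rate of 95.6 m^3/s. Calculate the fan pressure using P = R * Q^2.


11945.1435 Pa

Compute Q^2:
Q^2 = 95.6^2 = 9139.36
Compute pressure:
P = R * Q^2 = 1.307 * 9139.36
= 11945.1435 Pa


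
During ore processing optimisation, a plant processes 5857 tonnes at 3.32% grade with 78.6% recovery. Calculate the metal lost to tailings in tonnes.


41.6128 tonnes

Total metal in feed:
= 5857 * 3.32 / 100 = 194.4524 tonnes
Metal recovered:
= 194.4524 * 78.6 / 100 = 152.8395864 tonnes
Metal lost to tailings:
= 194.4524 - 152.8395864
= 41.6128 tonnes


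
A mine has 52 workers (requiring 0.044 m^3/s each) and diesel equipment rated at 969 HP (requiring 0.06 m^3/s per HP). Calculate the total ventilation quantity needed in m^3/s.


Airflow for workers:
Q_people = 52 * 0.044 = 2.288 m^3/s
Airflow for diesel equipment:
Q_diesel = 969 * 0.06 = 58.14 m^3/s
Total ventilation:
Q_total = 2.288 + 58.14
= 60.428 m^3/s

60.428 m^3/s


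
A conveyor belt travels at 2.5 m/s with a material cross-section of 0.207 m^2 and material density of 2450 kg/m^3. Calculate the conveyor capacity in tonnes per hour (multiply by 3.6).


Volumetric flow = speed * area
= 2.5 * 0.207 = 0.5175 m^3/s
Mass flow = volumetric * density
= 0.5175 * 2450 = 1267.875 kg/s
Convert to t/h: multiply by 3.6
Capacity = 1267.875 * 3.6
= 4564.35 t/h

4564.35 t/h


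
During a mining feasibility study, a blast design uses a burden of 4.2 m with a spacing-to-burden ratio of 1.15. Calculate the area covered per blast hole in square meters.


First, find the spacing:
Spacing = burden * ratio = 4.2 * 1.15
= 4.83 m
Then, calculate the area:
Area = burden * spacing = 4.2 * 4.83
= 20.286 m^2

20.286 m^2


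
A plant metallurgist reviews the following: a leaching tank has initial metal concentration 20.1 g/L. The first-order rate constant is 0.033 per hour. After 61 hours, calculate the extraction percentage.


Compute the exponent:
-k * t = -0.033 * 61 = -2.013
Remaining concentration:
C = 20.1 * exp(-2.013)
= 20.1 * 0.133587311
= 2.685104951 g/L
Extracted = 20.1 - 2.685104951 = 17.41489505 g/L
Extraction % = 17.41489505 / 20.1 * 100
= 86.6413%

86.6413%


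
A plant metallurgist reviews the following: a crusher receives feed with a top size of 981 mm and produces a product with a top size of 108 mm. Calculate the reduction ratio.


9.0833

Reduction ratio = feed size / product size
= 981 / 108
= 9.0833


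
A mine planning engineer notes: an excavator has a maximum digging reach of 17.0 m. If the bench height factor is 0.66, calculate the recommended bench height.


11.22 m

Bench height = reach * factor
= 17.0 * 0.66
= 11.22 m


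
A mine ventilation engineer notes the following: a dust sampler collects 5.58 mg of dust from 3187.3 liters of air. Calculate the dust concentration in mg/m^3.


1.7507 mg/m^3

Convert liters to m^3: 1 m^3 = 1000 L
Concentration = mass / volume * 1000
= 5.58 / 3187.3 * 1000
= 0.001750698083 * 1000
= 1.7507 mg/m^3


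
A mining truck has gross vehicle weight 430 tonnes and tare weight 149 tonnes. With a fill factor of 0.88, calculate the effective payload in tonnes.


247.28 tonnes

Maximum payload = gross - tare
= 430 - 149 = 281 tonnes
Effective payload = max payload * fill factor
= 281 * 0.88
= 247.28 tonnes


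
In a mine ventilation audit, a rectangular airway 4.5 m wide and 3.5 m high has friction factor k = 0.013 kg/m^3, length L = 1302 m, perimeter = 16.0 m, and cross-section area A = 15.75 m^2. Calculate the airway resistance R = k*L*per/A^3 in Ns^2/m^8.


Compute the numerator:
k * L * per = 0.013 * 1302 * 16.0
= 270.816
Compute the denominator:
A^3 = 15.75^3 = 3906.984375
Resistance:
R = 270.816 / 3906.984375
= 0.0693 Ns^2/m^8

0.0693 Ns^2/m^8


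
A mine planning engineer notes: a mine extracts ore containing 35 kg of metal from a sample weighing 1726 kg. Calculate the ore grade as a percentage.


Ore grade = (metal mass / ore mass) * 100
= (35 / 1726) * 100
= 0.02027809965 * 100
= 2.0278%

2.0278%


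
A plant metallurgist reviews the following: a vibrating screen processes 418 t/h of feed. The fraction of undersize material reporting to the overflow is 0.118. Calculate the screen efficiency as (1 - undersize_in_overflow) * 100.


88.2%

Screen efficiency = (1 - fraction of undersize in overflow) * 100
= (1 - 0.118) * 100
= 0.882 * 100
= 88.2%


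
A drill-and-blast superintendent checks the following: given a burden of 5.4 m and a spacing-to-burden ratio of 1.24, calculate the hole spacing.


Spacing = burden * ratio
= 5.4 * 1.24
= 6.696 m

6.696 m


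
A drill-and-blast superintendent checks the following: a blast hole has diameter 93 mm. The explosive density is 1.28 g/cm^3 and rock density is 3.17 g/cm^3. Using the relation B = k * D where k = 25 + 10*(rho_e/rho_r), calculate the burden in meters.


First, compute k:
rho_e / rho_r = 1.28 / 3.17 = 0.403785489
k = 25 + 10 * 0.403785489 = 29.03785489
Then, compute burden:
B = k * D / 1000 = 29.03785489 * 93 / 1000
= 2700.520505 / 1000
= 2.7005 m

2.7005 m


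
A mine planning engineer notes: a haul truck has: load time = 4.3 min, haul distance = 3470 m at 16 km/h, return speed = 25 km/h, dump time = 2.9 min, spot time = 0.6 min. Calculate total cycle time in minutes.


Convert haul speed to m/min: 16 * 1000/60 = 266.6666667 m/min
Haul time = 3470 / 266.6666667 = 13.0125 min
Convert return speed to m/min: 25 * 1000/60 = 416.6666667 m/min
Return time = 3470 / 416.6666667 = 8.328 min
Total cycle time:
= 4.3 + 13.0125 + 2.9 + 8.328 + 0.6
= 29.1405 min

29.1405 min


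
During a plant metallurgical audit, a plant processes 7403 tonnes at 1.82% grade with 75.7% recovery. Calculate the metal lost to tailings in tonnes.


Total metal in feed:
= 7403 * 1.82 / 100 = 134.7346 tonnes
Metal recovered:
= 134.7346 * 75.7 / 100 = 101.9940922 tonnes
Metal lost to tailings:
= 134.7346 - 101.9940922
= 32.7405 tonnes

32.7405 tonnes


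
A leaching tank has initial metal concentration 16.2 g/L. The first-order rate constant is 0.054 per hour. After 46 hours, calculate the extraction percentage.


Compute the exponent:
-k * t = -0.054 * 46 = -2.484
Remaining concentration:
C = 16.2 * exp(-2.484)
= 16.2 * 0.08340892174
= 1.351224532 g/L
Extracted = 16.2 - 1.351224532 = 14.84877547 g/L
Extraction % = 14.84877547 / 16.2 * 100
= 91.6591%

91.6591%


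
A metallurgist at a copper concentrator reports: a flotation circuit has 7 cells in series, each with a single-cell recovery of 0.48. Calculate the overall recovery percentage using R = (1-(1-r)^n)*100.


Complement of single-cell recovery:
1 - r = 1 - 0.48 = 0.52
Raise to power n:
(1 - r)^7 = 0.52^7 = 0.01028071703
Overall recovery:
R = (1 - 0.01028071703) * 100
= 98.9719%

98.9719%


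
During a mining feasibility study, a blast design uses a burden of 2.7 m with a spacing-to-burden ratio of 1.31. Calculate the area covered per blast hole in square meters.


First, find the spacing:
Spacing = burden * ratio = 2.7 * 1.31
= 3.537 m
Then, calculate the area:
Area = burden * spacing = 2.7 * 3.537
= 9.5499 m^2

9.5499 m^2


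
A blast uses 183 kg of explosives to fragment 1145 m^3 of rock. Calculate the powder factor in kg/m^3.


0.1598 kg/m^3

Powder factor = explosive mass / rock volume
= 183 / 1145
= 0.1598 kg/m^3


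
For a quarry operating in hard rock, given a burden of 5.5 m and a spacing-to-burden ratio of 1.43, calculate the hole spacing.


Spacing = burden * ratio
= 5.5 * 1.43
= 7.865 m

7.865 m


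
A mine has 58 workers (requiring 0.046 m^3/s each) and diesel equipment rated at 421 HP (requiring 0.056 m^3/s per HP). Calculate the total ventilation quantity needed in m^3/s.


26.244 m^3/s

Airflow for workers:
Q_people = 58 * 0.046 = 2.668 m^3/s
Airflow for diesel equipment:
Q_diesel = 421 * 0.056 = 23.576 m^3/s
Total ventilation:
Q_total = 2.668 + 23.576
= 26.244 m^3/s


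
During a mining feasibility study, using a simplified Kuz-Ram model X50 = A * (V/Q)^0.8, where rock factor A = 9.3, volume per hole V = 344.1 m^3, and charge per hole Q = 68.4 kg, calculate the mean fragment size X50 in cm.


Compute V/Q:
V/Q = 344.1 / 68.4 = 5.030701754
Raise to the power 0.8:
(V/Q)^0.8 = 5.030701754^0.8 = 3.64168902
Multiply by A:
X50 = 9.3 * 3.64168902
= 33.8677 cm

33.8677 cm


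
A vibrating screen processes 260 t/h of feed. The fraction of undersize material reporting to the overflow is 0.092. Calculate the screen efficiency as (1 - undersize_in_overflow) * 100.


90.8%

Screen efficiency = (1 - fraction of undersize in overflow) * 100
= (1 - 0.092) * 100
= 0.908 * 100
= 90.8%


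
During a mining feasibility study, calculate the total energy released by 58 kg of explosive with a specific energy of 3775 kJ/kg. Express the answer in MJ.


218.95 MJ

Energy = mass * specific_energy / 1000
= 58 * 3775 / 1000
= 218950 / 1000
= 218.95 MJ


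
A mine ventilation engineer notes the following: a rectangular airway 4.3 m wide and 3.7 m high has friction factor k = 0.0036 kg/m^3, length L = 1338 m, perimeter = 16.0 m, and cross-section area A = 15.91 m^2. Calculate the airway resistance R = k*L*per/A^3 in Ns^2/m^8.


0.0191 Ns^2/m^8

Compute the numerator:
k * L * per = 0.0036 * 1338 * 16.0
= 77.0688
Compute the denominator:
A^3 = 15.91^3 = 4027.268071
Resistance:
R = 77.0688 / 4027.268071
= 0.0191 Ns^2/m^8


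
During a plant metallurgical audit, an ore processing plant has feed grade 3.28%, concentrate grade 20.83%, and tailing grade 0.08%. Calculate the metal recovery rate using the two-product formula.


Using the two-product formula:
R = 100 * c * (f - t) / (f * (c - t))
Numerator = 100 * 20.83 * (3.28 - 0.08)
= 100 * 20.83 * 3.2
= 6665.6
Denominator = 3.28 * (20.83 - 0.08)
= 3.28 * 20.75
= 68.06
R = 6665.6 / 68.06
= 97.9371%

97.9371%


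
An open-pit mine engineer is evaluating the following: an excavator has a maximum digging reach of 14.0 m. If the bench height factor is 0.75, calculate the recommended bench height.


Bench height = reach * factor
= 14.0 * 0.75
= 10.5 m

10.5 m


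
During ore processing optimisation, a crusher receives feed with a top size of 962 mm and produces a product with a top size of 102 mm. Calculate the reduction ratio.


9.4314

Reduction ratio = feed size / product size
= 962 / 102
= 9.4314


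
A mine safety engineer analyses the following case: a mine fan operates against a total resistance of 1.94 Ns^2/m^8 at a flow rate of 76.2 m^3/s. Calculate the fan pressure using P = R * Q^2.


11264.4936 Pa

Compute Q^2:
Q^2 = 76.2^2 = 5806.44
Compute pressure:
P = R * Q^2 = 1.94 * 5806.44
= 11264.4936 Pa


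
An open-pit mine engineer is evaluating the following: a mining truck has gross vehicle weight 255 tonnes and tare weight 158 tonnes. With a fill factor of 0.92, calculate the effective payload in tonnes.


89.24 tonnes

Maximum payload = gross - tare
= 255 - 158 = 97 tonnes
Effective payload = max payload * fill factor
= 97 * 0.92
= 89.24 tonnes


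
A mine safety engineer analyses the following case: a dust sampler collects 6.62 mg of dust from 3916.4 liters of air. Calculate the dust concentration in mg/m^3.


Convert liters to m^3: 1 m^3 = 1000 L
Concentration = mass / volume * 1000
= 6.62 / 3916.4 * 1000
= 0.001690327852 * 1000
= 1.6903 mg/m^3

1.6903 mg/m^3


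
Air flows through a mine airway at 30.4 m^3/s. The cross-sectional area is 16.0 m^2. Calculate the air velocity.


1.9 m/s

Velocity = flow rate / cross-sectional area
= 30.4 / 16.0
= 1.9 m/s


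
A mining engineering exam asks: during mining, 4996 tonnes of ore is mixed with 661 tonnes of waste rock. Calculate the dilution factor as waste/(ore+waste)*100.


11.6846%

Total material = ore + waste
= 4996 + 661 = 5657 tonnes
Dilution = waste / total * 100
= 661 / 5657 * 100
= 0.116846385 * 100
= 11.6846%


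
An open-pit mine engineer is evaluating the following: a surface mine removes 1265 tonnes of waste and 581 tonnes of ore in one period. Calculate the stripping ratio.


Stripping ratio = waste tonnage / ore tonnage
= 1265 / 581
= 2.1773

2.1773


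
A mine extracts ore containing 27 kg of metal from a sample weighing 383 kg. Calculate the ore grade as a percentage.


Ore grade = (metal mass / ore mass) * 100
= (27 / 383) * 100
= 0.07049608355 * 100
= 7.0496%

7.0496%


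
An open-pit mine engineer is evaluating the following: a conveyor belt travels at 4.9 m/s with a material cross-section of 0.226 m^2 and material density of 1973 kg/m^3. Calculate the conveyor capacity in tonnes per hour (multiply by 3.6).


7865.6407 t/h

Volumetric flow = speed * area
= 4.9 * 0.226 = 1.1074 m^3/s
Mass flow = volumetric * density
= 1.1074 * 1973 = 2184.9002 kg/s
Convert to t/h: multiply by 3.6
Capacity = 2184.9002 * 3.6
= 7865.6407 t/h


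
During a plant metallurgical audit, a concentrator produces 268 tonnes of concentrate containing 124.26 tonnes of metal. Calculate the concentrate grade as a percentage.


Grade = (metal in concentrate / concentrate mass) * 100
= (124.26 / 268) * 100
= 0.4636567164 * 100
= 46.3657%

46.3657%


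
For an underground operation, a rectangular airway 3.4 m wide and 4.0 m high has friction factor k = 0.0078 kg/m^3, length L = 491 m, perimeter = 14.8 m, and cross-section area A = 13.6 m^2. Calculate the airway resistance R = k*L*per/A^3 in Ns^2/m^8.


0.0225 Ns^2/m^8

Compute the numerator:
k * L * per = 0.0078 * 491 * 14.8
= 56.68104
Compute the denominator:
A^3 = 13.6^3 = 2515.456
Resistance:
R = 56.68104 / 2515.456
= 0.0225 Ns^2/m^8


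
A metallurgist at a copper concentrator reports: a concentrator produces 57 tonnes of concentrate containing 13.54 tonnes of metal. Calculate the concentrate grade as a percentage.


Grade = (metal in concentrate / concentrate mass) * 100
= (13.54 / 57) * 100
= 0.2375438596 * 100
= 23.7544%

23.7544%


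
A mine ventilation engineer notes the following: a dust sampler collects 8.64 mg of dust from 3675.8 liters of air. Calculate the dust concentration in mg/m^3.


Convert liters to m^3: 1 m^3 = 1000 L
Concentration = mass / volume * 1000
= 8.64 / 3675.8 * 1000
= 0.002350508733 * 1000
= 2.3505 mg/m^3

2.3505 mg/m^3


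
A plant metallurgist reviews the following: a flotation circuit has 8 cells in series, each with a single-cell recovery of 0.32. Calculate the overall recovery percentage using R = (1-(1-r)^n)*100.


Complement of single-cell recovery:
1 - r = 1 - 0.32 = 0.68
Raise to power n:
(1 - r)^8 = 0.68^8 = 0.04571632397
Overall recovery:
R = (1 - 0.04571632397) * 100
= 95.4284%

95.4284%


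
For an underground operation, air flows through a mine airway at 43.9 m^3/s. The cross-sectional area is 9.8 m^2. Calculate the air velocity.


Velocity = flow rate / cross-sectional area
= 43.9 / 9.8
= 4.4796 m/s

4.4796 m/s


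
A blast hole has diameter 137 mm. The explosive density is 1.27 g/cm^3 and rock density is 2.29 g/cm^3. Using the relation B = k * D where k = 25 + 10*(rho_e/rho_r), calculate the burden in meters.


First, compute k:
rho_e / rho_r = 1.27 / 2.29 = 0.5545851528
k = 25 + 10 * 0.5545851528 = 30.54585153
Then, compute burden:
B = k * D / 1000 = 30.54585153 * 137 / 1000
= 4184.781659 / 1000
= 4.1848 m

4.1848 m


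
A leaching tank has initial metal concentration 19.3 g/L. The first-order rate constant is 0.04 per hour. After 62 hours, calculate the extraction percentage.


91.6257%

Compute the exponent:
-k * t = -0.04 * 62 = -2.48
Remaining concentration:
C = 19.3 * exp(-2.48)
= 19.3 * 0.08374322559
= 1.616244254 g/L
Extracted = 19.3 - 1.616244254 = 17.68375575 g/L
Extraction % = 17.68375575 / 19.3 * 100
= 91.6257%


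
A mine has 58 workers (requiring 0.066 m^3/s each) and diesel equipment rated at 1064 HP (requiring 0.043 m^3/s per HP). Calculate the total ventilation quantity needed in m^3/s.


49.58 m^3/s

Airflow for workers:
Q_people = 58 * 0.066 = 3.828 m^3/s
Airflow for diesel equipment:
Q_diesel = 1064 * 0.043 = 45.752 m^3/s
Total ventilation:
Q_total = 3.828 + 45.752
= 49.58 m^3/s


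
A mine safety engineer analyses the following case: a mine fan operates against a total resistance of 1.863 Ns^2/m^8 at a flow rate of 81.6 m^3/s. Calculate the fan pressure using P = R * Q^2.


12404.8973 Pa

Compute Q^2:
Q^2 = 81.6^2 = 6658.56
Compute pressure:
P = R * Q^2 = 1.863 * 6658.56
= 12404.8973 Pa


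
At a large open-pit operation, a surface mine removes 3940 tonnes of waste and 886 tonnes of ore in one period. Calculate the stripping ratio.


4.447

Stripping ratio = waste tonnage / ore tonnage
= 3940 / 886
= 4.447


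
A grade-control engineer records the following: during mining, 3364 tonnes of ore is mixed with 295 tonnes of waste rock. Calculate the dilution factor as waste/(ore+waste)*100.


Total material = ore + waste
= 3364 + 295 = 3659 tonnes
Dilution = waste / total * 100
= 295 / 3659 * 100
= 0.08062312107 * 100
= 8.0623%

8.0623%


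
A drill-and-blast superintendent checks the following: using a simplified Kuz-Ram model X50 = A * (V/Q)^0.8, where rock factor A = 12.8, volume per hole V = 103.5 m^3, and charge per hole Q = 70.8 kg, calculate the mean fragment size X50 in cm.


Compute V/Q:
V/Q = 103.5 / 70.8 = 1.461864407
Raise to the power 0.8:
(V/Q)^0.8 = 1.461864407^0.8 = 1.354957501
Multiply by A:
X50 = 12.8 * 1.354957501
= 17.3435 cm

17.3435 cm


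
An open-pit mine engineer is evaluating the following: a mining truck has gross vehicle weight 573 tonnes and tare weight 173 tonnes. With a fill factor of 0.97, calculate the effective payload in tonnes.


Maximum payload = gross - tare
= 573 - 173 = 400 tonnes
Effective payload = max payload * fill factor
= 400 * 0.97
= 388.0 tonnes

388.0 tonnes


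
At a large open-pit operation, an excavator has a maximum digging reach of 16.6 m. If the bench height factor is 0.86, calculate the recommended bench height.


Bench height = reach * factor
= 16.6 * 0.86
= 14.276 m

14.276 m


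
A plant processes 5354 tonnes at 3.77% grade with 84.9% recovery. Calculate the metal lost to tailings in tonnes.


Total metal in feed:
= 5354 * 3.77 / 100 = 201.8458 tonnes
Metal recovered:
= 201.8458 * 84.9 / 100 = 171.3670842 tonnes
Metal lost to tailings:
= 201.8458 - 171.3670842
= 30.4787 tonnes

30.4787 tonnes


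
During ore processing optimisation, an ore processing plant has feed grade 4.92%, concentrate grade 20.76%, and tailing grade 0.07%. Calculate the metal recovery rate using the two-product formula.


Using the two-product formula:
R = 100 * c * (f - t) / (f * (c - t))
Numerator = 100 * 20.76 * (4.92 - 0.07)
= 100 * 20.76 * 4.85
= 10068.6
Denominator = 4.92 * (20.76 - 0.07)
= 4.92 * 20.69
= 101.7948
R = 10068.6 / 101.7948
= 98.9107%

98.9107%
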